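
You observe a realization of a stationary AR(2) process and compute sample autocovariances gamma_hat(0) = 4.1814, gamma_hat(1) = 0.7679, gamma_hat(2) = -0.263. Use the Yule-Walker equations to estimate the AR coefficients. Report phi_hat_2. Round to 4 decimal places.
\hat\phi_{2} = -0.1000

The Yule-Walker equations for an AR(p) process read, in matrix form,
  Gamma_p phi = r_p,   with   (Gamma_p)_{ij} = gamma(|i - j|),
                       (r_p)_i = gamma(i),   i,j = 1..p.
Substitute the sample gammas (Toeplitz matrix and right-hand side of size 2):
  Gamma_p = [[4.1814, 0.7679], [0.7679, 4.1814]]
  r_p     = [0.7679, -0.263]
Written out:
  4.1814 phi_1 + 0.7679 phi_2 = 0.7679
  0.7679 phi_1 + 4.1814 phi_2 = -0.263
Solve by Cramer's rule:
  det = gamma(0)^2 - gamma(1)^2 = (4.1814)^2 - (0.7679)^2 = 17.48410596 - 0.58967041 = 16.89443555
  phi_hat_1 = [gamma(1) gamma(0) - gamma(1) gamma(2)] / det = [(0.7679)(4.1814) - (0.7679)(-0.263)] / 16.89443555 = 3.41285476 / 16.89443555 = 0.202
  phi_hat_2 = [gamma(0) gamma(2) - gamma(1)^2] / det = [(4.1814)(-0.263) - (0.7679)^2] / 16.89443555 = -1.68937861 / 16.89443555 = -0.1
So phi_hat = [0.2020, -0.1000].
Therefore phi_hat_2 = -0.1000.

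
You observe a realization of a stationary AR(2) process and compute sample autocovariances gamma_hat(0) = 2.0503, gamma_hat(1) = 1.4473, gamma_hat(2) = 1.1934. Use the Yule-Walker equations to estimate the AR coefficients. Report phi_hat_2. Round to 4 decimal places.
\hat\phi_{2} = 0.1670

The Yule-Walker equations for an AR(p) process read, in matrix form,
  Gamma_p phi = r_p,   with   (Gamma_p)_{ij} = gamma(|i - j|),
                       (r_p)_i = gamma(i),   i,j = 1..p.
Substitute the sample gammas (Toeplitz matrix and right-hand side of size 2):
  Gamma_p = [[2.0503, 1.4473], [1.4473, 2.0503]]
  r_p     = [1.4473, 1.1934]
Written out:
  2.0503 phi_1 + 1.4473 phi_2 = 1.4473
  1.4473 phi_1 + 2.0503 phi_2 = 1.1934
Solve by Cramer's rule:
  det = gamma(0)^2 - gamma(1)^2 = (2.0503)^2 - (1.4473)^2 = 4.20373009 - 2.09467729 = 2.1090528
  phi_hat_1 = [gamma(1) gamma(0) - gamma(1) gamma(2)] / det = [(1.4473)(2.0503) - (1.4473)(1.1934)] / 2.1090528 = 1.24019137 / 2.1090528 = 0.588
  phi_hat_2 = [gamma(0) gamma(2) - gamma(1)^2] / det = [(2.0503)(1.1934) - (1.4473)^2] / 2.1090528 = 0.35215073 / 2.1090528 = 0.167
So phi_hat = [0.5880, 0.1670].
Therefore phi_hat_2 = 0.1670.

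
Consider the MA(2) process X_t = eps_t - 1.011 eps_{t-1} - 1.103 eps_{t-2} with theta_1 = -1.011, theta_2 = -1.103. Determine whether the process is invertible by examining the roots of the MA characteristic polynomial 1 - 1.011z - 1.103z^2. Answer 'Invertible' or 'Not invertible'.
\text{Not invertible}

The MA(q) characteristic polynomial is P(z) = 1 - 1.011z - 1.103z^2.
Invertibility requires all roots to lie outside the unit circle, i.e. |z| > 1 for every root.
Set 1 + (-1.011) z + (-1.103) z^2 = 0, i.e. a z^2 + b z + c = 0 with a = -1.103, b = -1.011, c = 1.
Discriminant D = b^2 - 4ac = (-1.011)^2 - 4*(-1.103)*1 = 1.022121 - (-4.412) = 5.434121.
D >= 0, so the roots are real: z = (-b +/- sqrt(D)) / (2a) = (1.011 +/- 2.33112) / (-2.206).
  z_1 = (1.011 + 2.33112) / (-2.206) = -1.515,   |z_1| = 1.515.
  z_2 = (1.011 - 2.33112) / (-2.206) = 0.5984,   |z_2| = 0.5984.
Moduli of all roots: 1.5150, 0.5984.
All moduli strictly greater than 1? No.
Verdict: Not invertible.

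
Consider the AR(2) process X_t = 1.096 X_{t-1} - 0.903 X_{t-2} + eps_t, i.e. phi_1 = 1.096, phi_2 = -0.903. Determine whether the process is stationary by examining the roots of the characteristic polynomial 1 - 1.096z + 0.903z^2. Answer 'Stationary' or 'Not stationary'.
\text{Stationary}

The AR(p) characteristic polynomial is P(z) = 1 - 1.096z + 0.903z^2.
Stationarity requires all roots to lie outside the unit circle, i.e. |z| > 1 for every root.
Set 1 + (-1.096) z + (0.903) z^2 = 0, i.e. a z^2 + b z + c = 0 with a = 0.903, b = -1.096, c = 1.
Discriminant D = b^2 - 4ac = (-1.096)^2 - 4*(0.903)*1 = 1.201216 - (3.612) = -2.410784.
D < 0, so the roots are the complex-conjugate pair z = (-b +/- i sqrt(-D)) / (2a) = 0.6069 +/- 0.8597i.
For a conjugate pair |z|^2 = z * conj(z) = (product of roots) = c/a = 1/(0.903) = 1.10742, so |z| = sqrt(1.10742) = 1.0523 for both roots.
Moduli of all roots: 1.0523, 1.0523.
All moduli strictly greater than 1? Yes.
Verdict: Stationary.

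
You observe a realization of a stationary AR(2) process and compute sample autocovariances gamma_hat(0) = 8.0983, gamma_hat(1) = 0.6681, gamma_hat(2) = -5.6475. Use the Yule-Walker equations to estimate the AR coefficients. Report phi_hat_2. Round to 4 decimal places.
\hat\phi_{2} = -0.7090

The Yule-Walker equations for an AR(p) process read, in matrix form,
  Gamma_p phi = r_p,   with   (Gamma_p)_{ij} = gamma(|i - j|),
                       (r_p)_i = gamma(i),   i,j = 1..p.
Substitute the sample gammas (Toeplitz matrix and right-hand side of size 2):
  Gamma_p = [[8.0983, 0.6681], [0.6681, 8.0983]]
  r_p     = [0.6681, -5.6475]
Written out:
  8.0983 phi_1 + 0.6681 phi_2 = 0.6681
  0.6681 phi_1 + 8.0983 phi_2 = -5.6475
Solve by Cramer's rule:
  det = gamma(0)^2 - gamma(1)^2 = (8.0983)^2 - (0.6681)^2 = 65.58246289 - 0.44635761 = 65.13610528
  phi_hat_1 = [gamma(1) gamma(0) - gamma(1) gamma(2)] / det = [(0.6681)(8.0983) - (0.6681)(-5.6475)] / 65.13610528 = 9.18356898 / 65.13610528 = 0.141
  phi_hat_2 = [gamma(0) gamma(2) - gamma(1)^2] / det = [(8.0983)(-5.6475) - (0.6681)^2] / 65.13610528 = -46.18150686 / 65.13610528 = -0.709
So phi_hat = [0.1410, -0.7090].
Therefore phi_hat_2 = -0.7090.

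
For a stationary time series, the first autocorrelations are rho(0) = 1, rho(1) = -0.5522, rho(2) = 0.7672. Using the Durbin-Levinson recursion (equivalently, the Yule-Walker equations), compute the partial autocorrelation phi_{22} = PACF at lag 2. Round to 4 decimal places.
\phi_{22} = 0.6651

The PACF at lag k is phi_{kk}, the last component of the solution
to the Yule-Walker system G_k phi = r_k where
  (G_k)_{ij} = rho(|i - j|), (r_k)_i = rho(i), i,j = 1..k.
Equivalently, Durbin-Levinson gives phi_{kk} iteratively:
  phi_{11} = rho(1)
  phi_{kk} = [rho(k) - sum_{j=1..k-1} phi_{k-1,j} rho(k-j)]
            / [1 - sum_{j=1..k-1} phi_{k-1,j} rho(j)],
  phi_{k,j} = phi_{k-1,j} - phi_{kk} phi_{k-1,k-j},  j = 1..k-1.
Step k = 1:
  phi_11 = rho(1) = -0.5522.
Step k = 2:
  phi_22 = [rho(2) - phi_11 rho(1)] / [1 - phi_11 rho(1)] = [0.7672 - (-0.5522)(-0.5522)] / [1 - (-0.5522)(-0.5522)]
         = 0.46227516 / 0.69507516 = 0.6651.
Therefore phi_{22} = 0.6651.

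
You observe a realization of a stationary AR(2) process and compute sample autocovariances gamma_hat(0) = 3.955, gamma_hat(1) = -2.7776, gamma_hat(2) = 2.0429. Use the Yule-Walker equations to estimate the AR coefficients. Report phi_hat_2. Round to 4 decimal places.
\hat\phi_{2} = 0.0460

The Yule-Walker equations for an AR(p) process read, in matrix form,
  Gamma_p phi = r_p,   with   (Gamma_p)_{ij} = gamma(|i - j|),
                       (r_p)_i = gamma(i),   i,j = 1..p.
Substitute the sample gammas (Toeplitz matrix and right-hand side of size 2):
  Gamma_p = [[3.955, -2.7776], [-2.7776, 3.955]]
  r_p     = [-2.7776, 2.0429]
Written out:
  3.955 phi_1 - 2.7776 phi_2 = -2.7776
  -2.7776 phi_1 + 3.955 phi_2 = 2.0429
Solve by Cramer's rule:
  det = gamma(0)^2 - gamma(1)^2 = (3.955)^2 - (-2.7776)^2 = 15.642025 - 7.71506176 = 7.92696324
  phi_hat_1 = [gamma(1) gamma(0) - gamma(1) gamma(2)] / det = [(-2.7776)(3.955) - (-2.7776)(2.0429)] / 7.92696324 = -5.31104896 / 7.92696324 = -0.67
  phi_hat_2 = [gamma(0) gamma(2) - gamma(1)^2] / det = [(3.955)(2.0429) - (-2.7776)^2] / 7.92696324 = 0.36460774 / 7.92696324 = 0.046
So phi_hat = [-0.6700, 0.0460].
Therefore phi_hat_2 = 0.0460.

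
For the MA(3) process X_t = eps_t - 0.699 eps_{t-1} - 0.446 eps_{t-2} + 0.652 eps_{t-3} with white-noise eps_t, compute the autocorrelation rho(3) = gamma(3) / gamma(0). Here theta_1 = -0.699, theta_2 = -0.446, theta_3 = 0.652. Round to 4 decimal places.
\rho(3) = 0.3086

For an MA(q) process with theta_0 = 1, the autocovariance is
  gamma(k) = sigma^2 * sum_{i=0..q-k} theta_i * theta_{i+k},
and rho(k) = gamma(k) / gamma(0). Sigma^2 cancels.
  numerator   = (1)*(0.652) = 0.652.
  denominator = (1)^2 + (-0.699)^2 + (-0.446)^2 + (0.652)^2 = 2.112621.
  rho(3) = 0.652 / 2.112621 = 0.3086.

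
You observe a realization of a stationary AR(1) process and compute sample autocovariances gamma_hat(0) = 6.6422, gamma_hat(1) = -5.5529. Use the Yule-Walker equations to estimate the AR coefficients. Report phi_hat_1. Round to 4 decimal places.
\hat\phi_{1} = -0.8360

The Yule-Walker equations for an AR(p) process read, in matrix form,
  Gamma_p phi = r_p,   with   (Gamma_p)_{ij} = gamma(|i - j|),
                       (r_p)_i = gamma(i),   i,j = 1..p.
Substitute the sample gammas (Toeplitz matrix and right-hand side of size 1):
  Gamma_p = [[6.6422]]
  r_p     = [-5.5529]
With p = 1 this is the single equation gamma(0) phi_1 = gamma(1):
  phi_hat_1 = gamma(1) / gamma(0) = -5.5529 / 6.6422 = -0.8360.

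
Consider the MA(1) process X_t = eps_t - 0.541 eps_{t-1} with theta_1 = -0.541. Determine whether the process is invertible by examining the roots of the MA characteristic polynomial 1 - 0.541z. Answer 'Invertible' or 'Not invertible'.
\text{Invertible}

The MA(q) characteristic polynomial is P(z) = 1 - 0.541z.
Invertibility requires all roots to lie outside the unit circle, i.e. |z| > 1 for every root.
This is linear in z: 1 + (-0.541) z = 0  =>  z = -1/(-0.541) = 1.848429,  |z| = 1.848429.
Moduli of all roots: 1.8484.
All moduli strictly greater than 1? Yes.
Verdict: Invertible.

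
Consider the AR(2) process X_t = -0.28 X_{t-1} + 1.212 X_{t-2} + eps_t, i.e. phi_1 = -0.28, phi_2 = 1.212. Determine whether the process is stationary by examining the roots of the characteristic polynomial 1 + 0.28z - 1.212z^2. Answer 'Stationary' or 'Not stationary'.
\text{Not stationary}

The AR(p) characteristic polynomial is P(z) = 1 + 0.28z - 1.212z^2.
Stationarity requires all roots to lie outside the unit circle, i.e. |z| > 1 for every root.
Set 1 + (0.28) z + (-1.212) z^2 = 0, i.e. a z^2 + b z + c = 0 with a = -1.212, b = 0.28, c = 1.
Discriminant D = b^2 - 4ac = (0.28)^2 - 4*(-1.212)*1 = 0.0784 - (-4.848) = 4.9264.
D >= 0, so the roots are real: z = (-b +/- sqrt(D)) / (2a) = (-0.28 +/- 2.21955) / (-2.424).
  z_1 = (-0.28 + 2.21955) / (-2.424) = -0.8001,   |z_1| = 0.8001.
  z_2 = (-0.28 - 2.21955) / (-2.424) = 1.0312,   |z_2| = 1.0312.
Moduli of all roots: 0.8001, 1.0312.
All moduli strictly greater than 1? No.
Verdict: Not stationary.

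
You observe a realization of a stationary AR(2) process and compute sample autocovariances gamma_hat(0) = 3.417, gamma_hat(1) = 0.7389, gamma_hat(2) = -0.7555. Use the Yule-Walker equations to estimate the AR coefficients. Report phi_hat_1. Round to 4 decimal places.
\hat\phi_{1} = 0.2770

The Yule-Walker equations for an AR(p) process read, in matrix form,
  Gamma_p phi = r_p,   with   (Gamma_p)_{ij} = gamma(|i - j|),
                       (r_p)_i = gamma(i),   i,j = 1..p.
Substitute the sample gammas (Toeplitz matrix and right-hand side of size 2):
  Gamma_p = [[3.417, 0.7389], [0.7389, 3.417]]
  r_p     = [0.7389, -0.7555]
Written out:
  3.417 phi_1 + 0.7389 phi_2 = 0.7389
  0.7389 phi_1 + 3.417 phi_2 = -0.7555
Solve by Cramer's rule:
  det = gamma(0)^2 - gamma(1)^2 = (3.417)^2 - (0.7389)^2 = 11.675889 - 0.54597321 = 11.12991579
  phi_hat_1 = [gamma(1) gamma(0) - gamma(1) gamma(2)] / det = [(0.7389)(3.417) - (0.7389)(-0.7555)] / 11.12991579 = 3.08306025 / 11.12991579 = 0.277
  phi_hat_2 = [gamma(0) gamma(2) - gamma(1)^2] / det = [(3.417)(-0.7555) - (0.7389)^2] / 11.12991579 = -3.12751671 / 11.12991579 = -0.281
So phi_hat = [0.2770, -0.2810].
Therefore phi_hat_1 = 0.2770.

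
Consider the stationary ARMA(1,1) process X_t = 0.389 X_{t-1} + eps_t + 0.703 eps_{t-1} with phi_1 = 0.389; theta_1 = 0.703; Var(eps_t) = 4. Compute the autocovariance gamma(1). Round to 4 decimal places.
\gamma(1) = 6.5543

Multiply the model equation by X_{t-k} and take expectations. With theta_0 = psi_0 = 1 and psi_j the MA(infinity) weights, this gives
  gamma(k) - sum_i phi_i gamma(k-i) = c_k,
  c_k = sigma^2 * sum_{j=k..q} theta_j psi_{j-k}   (c_k = 0 for k > q),
using gamma(-m) = gamma(m).
psi-weights needed (psi_j = theta_j + sum_i phi_i psi_{j-i}):
  psi_1 = theta_1 + phi_1 = 0.703 + (0.389) = 1.092
Right-hand sides:
  c_0 = sigma^2 (1 + theta_1 psi_1) = 4 * (1 + (0.703)(1.092)) = 4 * 1.767676 = 7.070704
  c_1 = sigma^2 theta_1 = 4 * (0.703) = 2.812
  c_2 = 0
Equations for k = 0 and k = 1 (AR order 1):
  gamma(0) = phi_1 gamma(1) + c_0
  gamma(1) = phi_1 gamma(0) + c_1
Substituting the second into the first: gamma(0) (1 - phi_1^2) = c_0 + phi_1 c_1, so
  gamma(0) = (c_0 + phi_1 c_1) / (1 - phi_1^2) = (7.070704 + (0.389)(2.812)) / (1 - (0.389)^2) = 8.164572 / 0.848679 = 9.62033.
  gamma(1) = phi_1 gamma(0) + c_1 = (0.389)(9.62033) + (2.812) = 6.554308.
Therefore gamma(1) = 6.5543 (to 4 decimal places).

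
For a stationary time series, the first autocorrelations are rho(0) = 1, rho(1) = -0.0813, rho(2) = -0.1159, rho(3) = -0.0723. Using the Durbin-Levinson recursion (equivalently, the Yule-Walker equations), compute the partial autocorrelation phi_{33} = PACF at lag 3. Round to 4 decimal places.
\phi_{33} = -0.0950

The PACF at lag k is phi_{kk}, the last component of the solution
to the Yule-Walker system G_k phi = r_k where
  (G_k)_{ij} = rho(|i - j|), (r_k)_i = rho(i), i,j = 1..k.
Equivalently, Durbin-Levinson gives phi_{kk} iteratively:
  phi_{11} = rho(1)
  phi_{kk} = [rho(k) - sum_{j=1..k-1} phi_{k-1,j} rho(k-j)]
            / [1 - sum_{j=1..k-1} phi_{k-1,j} rho(j)],
  phi_{k,j} = phi_{k-1,j} - phi_{kk} phi_{k-1,k-j},  j = 1..k-1.
Step k = 1:
  phi_11 = rho(1) = -0.0813.
Step k = 2:
  phi_22 = [rho(2) - phi_11 rho(1)] / [1 - phi_11 rho(1)] = [-0.1159 - (-0.0813)(-0.0813)] / [1 - (-0.0813)(-0.0813)]
         = -0.12250969 / 0.99339031 = -0.123325.
  Update: phi_21 = phi_11 - phi_22 phi_11 = -0.0813 - (-0.123325)(-0.0813) = -0.091326.
Step k = 3:
  phi_33 = [rho(3) - phi_21 rho(2) - phi_22 rho(1)] / [1 - phi_21 rho(1) - phi_22 rho(2)]
    numerator   = -0.0723 - (-0.091326)(-0.1159) - (-0.123325)(-0.0813) = -0.09291103
    denominator = 1 - (-0.091326)(-0.0813) - (-0.123325)(-0.1159) = 0.97828182
  phi_33 = -0.09291103 / 0.97828182 = -0.095.
Therefore phi_{33} = -0.0950.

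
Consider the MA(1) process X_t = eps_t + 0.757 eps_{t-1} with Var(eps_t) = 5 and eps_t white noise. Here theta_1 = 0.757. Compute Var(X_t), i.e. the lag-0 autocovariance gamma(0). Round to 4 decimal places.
\gamma(0) = 7.8652

For an MA(q) process X_t = eps_t + sum_i theta_i eps_{t-i} with
Var(eps_t) = sigma^2, the variance is
  gamma(0) = sigma^2 * (1 + sum_i theta_i^2).
  sum_i theta_i^2 = (0.757)^2 = 0.573049.
  gamma(0) = 5 * (1 + 0.573049) = 5 * 1.573049 = 7.865245, which rounds to 7.8652.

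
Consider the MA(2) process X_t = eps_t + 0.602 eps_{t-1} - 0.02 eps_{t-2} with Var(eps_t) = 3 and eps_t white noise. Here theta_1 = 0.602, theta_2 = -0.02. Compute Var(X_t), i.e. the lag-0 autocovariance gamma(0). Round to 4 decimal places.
\gamma(0) = 4.0884

For an MA(q) process X_t = eps_t + sum_i theta_i eps_{t-i} with
Var(eps_t) = sigma^2, the variance is
  gamma(0) = sigma^2 * (1 + sum_i theta_i^2).
  sum_i theta_i^2 = (0.602)^2 + (-0.02)^2 = 0.362404 + 0.0004 = 0.362804.
  gamma(0) = 3 * (1 + 0.362804) = 3 * 1.362804 = 4.088412, which rounds to 4.0884.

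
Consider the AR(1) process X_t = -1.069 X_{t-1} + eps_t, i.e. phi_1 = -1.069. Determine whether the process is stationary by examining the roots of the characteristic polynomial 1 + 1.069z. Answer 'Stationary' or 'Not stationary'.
\text{Not stationary}

The AR(p) characteristic polynomial is P(z) = 1 + 1.069z.
Stationarity requires all roots to lie outside the unit circle, i.e. |z| > 1 for every root.
This is linear in z: 1 + (1.069) z = 0  =>  z = -1/(1.069) = -0.935454,  |z| = 0.935454.
Moduli of all roots: 0.9355.
All moduli strictly greater than 1? No.
Verdict: Not stationary.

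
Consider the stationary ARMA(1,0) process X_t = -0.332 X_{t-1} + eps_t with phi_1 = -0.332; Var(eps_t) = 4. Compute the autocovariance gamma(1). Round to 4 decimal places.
\gamma(1) = -1.4925

Multiply the model equation by X_{t-k} and take expectations. With theta_0 = psi_0 = 1 and psi_j the MA(infinity) weights, this gives
  gamma(k) - sum_i phi_i gamma(k-i) = c_k,
  c_k = sigma^2 * sum_{j=k..q} theta_j psi_{j-k}   (c_k = 0 for k > q),
using gamma(-m) = gamma(m).
Pure AR (q = 0): c_0 = sigma^2 = 4, c_k = 0 for k >= 1.
Equations for k = 0 and k = 1 (AR order 1):
  gamma(0) = phi_1 gamma(1) + c_0
  gamma(1) = phi_1 gamma(0) + c_1
Substituting the second into the first: gamma(0) (1 - phi_1^2) = c_0 + phi_1 c_1, so
  gamma(0) = c_0 / (1 - phi_1^2) = 4 / (1 - (-0.332)^2) = 4 / 0.889776 = 4.495513.
  gamma(1) = phi_1 gamma(0) = (-0.332)(4.495513) = -1.49251.
Therefore gamma(1) = -1.4925 (to 4 decimal places).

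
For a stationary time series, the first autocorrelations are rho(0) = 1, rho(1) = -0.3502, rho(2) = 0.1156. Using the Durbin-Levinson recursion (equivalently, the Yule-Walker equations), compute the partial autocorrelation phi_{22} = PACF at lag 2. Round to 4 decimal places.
\phi_{22} = -0.0080

The PACF at lag k is phi_{kk}, the last component of the solution
to the Yule-Walker system G_k phi = r_k where
  (G_k)_{ij} = rho(|i - j|), (r_k)_i = rho(i), i,j = 1..k.
Equivalently, Durbin-Levinson gives phi_{kk} iteratively:
  phi_{11} = rho(1)
  phi_{kk} = [rho(k) - sum_{j=1..k-1} phi_{k-1,j} rho(k-j)]
            / [1 - sum_{j=1..k-1} phi_{k-1,j} rho(j)],
  phi_{k,j} = phi_{k-1,j} - phi_{kk} phi_{k-1,k-j},  j = 1..k-1.
Step k = 1:
  phi_11 = rho(1) = -0.3502.
Step k = 2:
  phi_22 = [rho(2) - phi_11 rho(1)] / [1 - phi_11 rho(1)] = [0.1156 - (-0.3502)(-0.3502)] / [1 - (-0.3502)(-0.3502)]
         = -0.00704004 / 0.87735996 = -0.008.
Therefore phi_{22} = -0.0080.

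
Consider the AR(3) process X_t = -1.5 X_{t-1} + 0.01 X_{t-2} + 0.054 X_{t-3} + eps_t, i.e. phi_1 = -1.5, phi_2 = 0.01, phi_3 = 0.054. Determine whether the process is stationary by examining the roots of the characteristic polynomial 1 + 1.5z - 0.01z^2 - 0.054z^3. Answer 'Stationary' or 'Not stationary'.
\text{Not stationary}

The AR(p) characteristic polynomial is P(z) = 1 + 1.5z - 0.01z^2 - 0.054z^3.
Stationarity requires all roots to lie outside the unit circle, i.e. |z| > 1 for every root.
Degree 3: look for a simple real root z0 first, then factor out (1 - z/z0) and solve the remaining quadratic.
Testing z0 = -5: P(-5) = 1 + (1.5)(-5) + (-0.01)(-5)^2 + (-0.054)(-5)^3
  = 1 + (-7.5) + (-0.25) + (6.75) = 0.  So z_0 = -5 is a root, |z_0| = 5.
Divide out the factor (1 + 0.2 z) = (1 - z/z0) (since 1/z0 = -0.2):
  P(z) = (1 + 0.2 z)(1 + (1.3) z + (-0.27) z^2)
  [check: z-coef 1.3 - (-0.2) = 1.5; z^2-coef -0.27 - (-0.2)(1.3) = -0.01; z^3-coef -(-0.2)(-0.27) = -0.054.]
Remaining roots from the quadratic factor 1 + (1.3) z + (-0.27) z^2:
  Set 1 + (1.3) z + (-0.27) z^2 = 0, i.e. a z^2 + b z + c = 0 with a = -0.27, b = 1.3, c = 1.
  Discriminant D = b^2 - 4ac = (1.3)^2 - 4*(-0.27)*1 = 1.69 - (-1.08) = 2.77.
  D >= 0, so the roots are real: z = (-b +/- sqrt(D)) / (2a) = (-1.3 +/- 1.664332) / (-0.54).
    z_1 = (-1.3 + 1.664332) / (-0.54) = -0.6747,   |z_1| = 0.6747.
    z_2 = (-1.3 - 1.664332) / (-0.54) = 5.4895,   |z_2| = 5.4895.
Moduli of all roots: 5.0000, 0.6747, 5.4895.
All moduli strictly greater than 1? No.
Verdict: Not stationary.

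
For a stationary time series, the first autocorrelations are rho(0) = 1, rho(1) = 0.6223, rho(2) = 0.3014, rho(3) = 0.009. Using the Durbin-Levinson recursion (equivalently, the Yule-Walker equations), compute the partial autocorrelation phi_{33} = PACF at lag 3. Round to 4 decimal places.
\phi_{33} = -0.1958

The PACF at lag k is phi_{kk}, the last component of the solution
to the Yule-Walker system G_k phi = r_k where
  (G_k)_{ij} = rho(|i - j|), (r_k)_i = rho(i), i,j = 1..k.
Equivalently, Durbin-Levinson gives phi_{kk} iteratively:
  phi_{11} = rho(1)
  phi_{kk} = [rho(k) - sum_{j=1..k-1} phi_{k-1,j} rho(k-j)]
            / [1 - sum_{j=1..k-1} phi_{k-1,j} rho(j)],
  phi_{k,j} = phi_{k-1,j} - phi_{kk} phi_{k-1,k-j},  j = 1..k-1.
Step k = 1:
  phi_11 = rho(1) = 0.6223.
Step k = 2:
  phi_22 = [rho(2) - phi_11 rho(1)] / [1 - phi_11 rho(1)] = [0.3014 - (0.6223)(0.6223)] / [1 - (0.6223)(0.6223)]
         = -0.08585729 / 0.61274271 = -0.14012.
  Update: phi_21 = phi_11 - phi_22 phi_11 = 0.6223 - (-0.14012)(0.6223) = 0.709496.
Step k = 3:
  phi_33 = [rho(3) - phi_21 rho(2) - phi_22 rho(1)] / [1 - phi_21 rho(1) - phi_22 rho(2)]
    numerator   = 0.009 - (0.709496)(0.3014) - (-0.14012)(0.6223) = -0.11764578
    denominator = 1 - (0.709496)(0.6223) - (-0.14012)(0.3014) = 0.60071242
  phi_33 = -0.11764578 / 0.60071242 = -0.1958.
Therefore phi_{33} = -0.1958.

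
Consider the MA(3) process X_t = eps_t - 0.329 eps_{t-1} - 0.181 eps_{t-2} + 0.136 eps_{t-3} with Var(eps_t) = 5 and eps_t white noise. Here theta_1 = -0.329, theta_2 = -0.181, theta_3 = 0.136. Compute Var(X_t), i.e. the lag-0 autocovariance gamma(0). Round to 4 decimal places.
\gamma(0) = 5.7975

For an MA(q) process X_t = eps_t + sum_i theta_i eps_{t-i} with
Var(eps_t) = sigma^2, the variance is
  gamma(0) = sigma^2 * (1 + sum_i theta_i^2).
  sum_i theta_i^2 = (-0.329)^2 + (-0.181)^2 + (0.136)^2 = 0.108241 + 0.032761 + 0.018496 = 0.159498.
  gamma(0) = 5 * (1 + 0.159498) = 5 * 1.159498 = 5.79749, which rounds to 5.7975.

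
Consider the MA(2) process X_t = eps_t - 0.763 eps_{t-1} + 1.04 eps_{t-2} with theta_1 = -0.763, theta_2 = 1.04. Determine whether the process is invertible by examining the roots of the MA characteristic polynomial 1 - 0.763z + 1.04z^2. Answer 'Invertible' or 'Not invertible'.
\text{Not invertible}

The MA(q) characteristic polynomial is P(z) = 1 - 0.763z + 1.04z^2.
Invertibility requires all roots to lie outside the unit circle, i.e. |z| > 1 for every root.
Set 1 + (-0.763) z + (1.04) z^2 = 0, i.e. a z^2 + b z + c = 0 with a = 1.04, b = -0.763, c = 1.
Discriminant D = b^2 - 4ac = (-0.763)^2 - 4*(1.04)*1 = 0.582169 - (4.16) = -3.577831.
D < 0, so the roots are the complex-conjugate pair z = (-b +/- i sqrt(-D)) / (2a) = 0.3668 +/- 0.9094i.
For a conjugate pair |z|^2 = z * conj(z) = (product of roots) = c/a = 1/(1.04) = 0.961538, so |z| = sqrt(0.961538) = 0.9806 for both roots.
Moduli of all roots: 0.9806, 0.9806.
All moduli strictly greater than 1? No.
Verdict: Not invertible.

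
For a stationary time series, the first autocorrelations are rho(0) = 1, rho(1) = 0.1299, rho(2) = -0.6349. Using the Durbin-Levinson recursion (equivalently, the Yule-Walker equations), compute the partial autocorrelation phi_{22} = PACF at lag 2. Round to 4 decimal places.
\phi_{22} = -0.6630

The PACF at lag k is phi_{kk}, the last component of the solution
to the Yule-Walker system G_k phi = r_k where
  (G_k)_{ij} = rho(|i - j|), (r_k)_i = rho(i), i,j = 1..k.
Equivalently, Durbin-Levinson gives phi_{kk} iteratively:
  phi_{11} = rho(1)
  phi_{kk} = [rho(k) - sum_{j=1..k-1} phi_{k-1,j} rho(k-j)]
            / [1 - sum_{j=1..k-1} phi_{k-1,j} rho(j)],
  phi_{k,j} = phi_{k-1,j} - phi_{kk} phi_{k-1,k-j},  j = 1..k-1.
Step k = 1:
  phi_11 = rho(1) = 0.1299.
Step k = 2:
  phi_22 = [rho(2) - phi_11 rho(1)] / [1 - phi_11 rho(1)] = [-0.6349 - (0.1299)(0.1299)] / [1 - (0.1299)(0.1299)]
         = -0.65177401 / 0.98312599 = -0.663.
Therefore phi_{22} = -0.6630.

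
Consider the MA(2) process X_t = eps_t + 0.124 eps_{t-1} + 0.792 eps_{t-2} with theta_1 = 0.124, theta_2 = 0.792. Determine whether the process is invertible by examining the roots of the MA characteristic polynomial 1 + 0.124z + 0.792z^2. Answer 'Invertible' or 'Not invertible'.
\text{Invertible}

The MA(q) characteristic polynomial is P(z) = 1 + 0.124z + 0.792z^2.
Invertibility requires all roots to lie outside the unit circle, i.e. |z| > 1 for every root.
Set 1 + (0.124) z + (0.792) z^2 = 0, i.e. a z^2 + b z + c = 0 with a = 0.792, b = 0.124, c = 1.
Discriminant D = b^2 - 4ac = (0.124)^2 - 4*(0.792)*1 = 0.015376 - (3.168) = -3.152624.
D < 0, so the roots are the complex-conjugate pair z = (-b +/- i sqrt(-D)) / (2a) = -0.0783 +/- 1.1209i.
For a conjugate pair |z|^2 = z * conj(z) = (product of roots) = c/a = 1/(0.792) = 1.262626, so |z| = sqrt(1.262626) = 1.1237 for both roots.
Moduli of all roots: 1.1237, 1.1237.
All moduli strictly greater than 1? Yes.
Verdict: Invertible.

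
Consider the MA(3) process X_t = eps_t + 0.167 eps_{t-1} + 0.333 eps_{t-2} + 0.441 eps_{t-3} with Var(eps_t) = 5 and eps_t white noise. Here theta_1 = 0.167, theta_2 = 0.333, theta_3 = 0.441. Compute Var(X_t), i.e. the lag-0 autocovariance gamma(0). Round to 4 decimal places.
\gamma(0) = 6.6663

For an MA(q) process X_t = eps_t + sum_i theta_i eps_{t-i} with
Var(eps_t) = sigma^2, the variance is
  gamma(0) = sigma^2 * (1 + sum_i theta_i^2).
  sum_i theta_i^2 = (0.167)^2 + (0.333)^2 + (0.441)^2 = 0.027889 + 0.110889 + 0.194481 = 0.333259.
  gamma(0) = 5 * (1 + 0.333259) = 5 * 1.333259 = 6.666295, which rounds to 6.6663.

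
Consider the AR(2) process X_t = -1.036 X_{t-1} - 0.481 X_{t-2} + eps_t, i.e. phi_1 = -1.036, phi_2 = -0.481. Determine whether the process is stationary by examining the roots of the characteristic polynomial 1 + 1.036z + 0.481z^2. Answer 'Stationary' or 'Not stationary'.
\text{Stationary}

The AR(p) characteristic polynomial is P(z) = 1 + 1.036z + 0.481z^2.
Stationarity requires all roots to lie outside the unit circle, i.e. |z| > 1 for every root.
Set 1 + (1.036) z + (0.481) z^2 = 0, i.e. a z^2 + b z + c = 0 with a = 0.481, b = 1.036, c = 1.
Discriminant D = b^2 - 4ac = (1.036)^2 - 4*(0.481)*1 = 1.073296 - (1.924) = -0.850704.
D < 0, so the roots are the complex-conjugate pair z = (-b +/- i sqrt(-D)) / (2a) = -1.0769 +/- 0.9588i.
For a conjugate pair |z|^2 = z * conj(z) = (product of roots) = c/a = 1/(0.481) = 2.079002, so |z| = sqrt(2.079002) = 1.4419 for both roots.
Moduli of all roots: 1.4419, 1.4419.
All moduli strictly greater than 1? Yes.
Verdict: Stationary.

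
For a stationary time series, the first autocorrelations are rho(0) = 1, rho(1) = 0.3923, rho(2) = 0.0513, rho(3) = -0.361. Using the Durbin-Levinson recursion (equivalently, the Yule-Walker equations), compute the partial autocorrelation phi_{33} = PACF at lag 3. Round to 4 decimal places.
\phi_{33} = -0.4030

The PACF at lag k is phi_{kk}, the last component of the solution
to the Yule-Walker system G_k phi = r_k where
  (G_k)_{ij} = rho(|i - j|), (r_k)_i = rho(i), i,j = 1..k.
Equivalently, Durbin-Levinson gives phi_{kk} iteratively:
  phi_{11} = rho(1)
  phi_{kk} = [rho(k) - sum_{j=1..k-1} phi_{k-1,j} rho(k-j)]
            / [1 - sum_{j=1..k-1} phi_{k-1,j} rho(j)],
  phi_{k,j} = phi_{k-1,j} - phi_{kk} phi_{k-1,k-j},  j = 1..k-1.
Step k = 1:
  phi_11 = rho(1) = 0.3923.
Step k = 2:
  phi_22 = [rho(2) - phi_11 rho(1)] / [1 - phi_11 rho(1)] = [0.0513 - (0.3923)(0.3923)] / [1 - (0.3923)(0.3923)]
         = -0.10259929 / 0.84610071 = -0.121261.
  Update: phi_21 = phi_11 - phi_22 phi_11 = 0.3923 - (-0.121261)(0.3923) = 0.439871.
Step k = 3:
  phi_33 = [rho(3) - phi_21 rho(2) - phi_22 rho(1)] / [1 - phi_21 rho(1) - phi_22 rho(2)]
    numerator   = -0.361 - (0.439871)(0.0513) - (-0.121261)(0.3923) = -0.33599456
    denominator = 1 - (0.439871)(0.3923) - (-0.121261)(0.0513) = 0.83365938
  phi_33 = -0.33599456 / 0.83365938 = -0.403.
Therefore phi_{33} = -0.4030.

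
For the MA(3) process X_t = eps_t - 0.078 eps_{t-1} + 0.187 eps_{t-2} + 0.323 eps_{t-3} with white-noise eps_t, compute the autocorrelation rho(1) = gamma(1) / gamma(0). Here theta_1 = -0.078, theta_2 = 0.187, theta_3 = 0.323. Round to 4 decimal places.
\rho(1) = -0.0281

For an MA(q) process with theta_0 = 1, the autocovariance is
  gamma(k) = sigma^2 * sum_{i=0..q-k} theta_i * theta_{i+k},
and rho(k) = gamma(k) / gamma(0). Sigma^2 cancels.
  numerator   = (1)*(-0.078) + (-0.078)*(0.187) + (0.187)*(0.323) = -0.032185.
  denominator = (1)^2 + (-0.078)^2 + (0.187)^2 + (0.323)^2 = 1.145382.
  rho(1) = -0.032185 / 1.145382 = -0.0281.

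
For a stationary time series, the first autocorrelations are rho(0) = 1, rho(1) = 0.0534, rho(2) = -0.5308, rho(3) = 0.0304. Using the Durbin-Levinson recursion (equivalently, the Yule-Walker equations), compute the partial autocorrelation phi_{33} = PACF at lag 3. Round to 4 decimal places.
\phi_{33} = 0.1440

The PACF at lag k is phi_{kk}, the last component of the solution
to the Yule-Walker system G_k phi = r_k where
  (G_k)_{ij} = rho(|i - j|), (r_k)_i = rho(i), i,j = 1..k.
Equivalently, Durbin-Levinson gives phi_{kk} iteratively:
  phi_{11} = rho(1)
  phi_{kk} = [rho(k) - sum_{j=1..k-1} phi_{k-1,j} rho(k-j)]
            / [1 - sum_{j=1..k-1} phi_{k-1,j} rho(j)],
  phi_{k,j} = phi_{k-1,j} - phi_{kk} phi_{k-1,k-j},  j = 1..k-1.
Step k = 1:
  phi_11 = rho(1) = 0.0534.
Step k = 2:
  phi_22 = [rho(2) - phi_11 rho(1)] / [1 - phi_11 rho(1)] = [-0.5308 - (0.0534)(0.0534)] / [1 - (0.0534)(0.0534)]
         = -0.53365156 / 0.99714844 = -0.535178.
  Update: phi_21 = phi_11 - phi_22 phi_11 = 0.0534 - (-0.535178)(0.0534) = 0.081978.
Step k = 3:
  phi_33 = [rho(3) - phi_21 rho(2) - phi_22 rho(1)] / [1 - phi_21 rho(1) - phi_22 rho(2)]
    numerator   = 0.0304 - (0.081978)(-0.5308) - (-0.535178)(0.0534) = 0.10249267
    denominator = 1 - (0.081978)(0.0534) - (-0.535178)(-0.5308) = 0.71155005
  phi_33 = 0.10249267 / 0.71155005 = 0.144.
Therefore phi_{33} = 0.1440.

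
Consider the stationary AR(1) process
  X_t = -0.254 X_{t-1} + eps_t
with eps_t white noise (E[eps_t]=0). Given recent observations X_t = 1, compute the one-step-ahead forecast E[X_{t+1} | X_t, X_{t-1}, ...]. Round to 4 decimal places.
E[X_{t+1} \mid \mathcal F_t] = -0.2540

For an AR(p) model X_t = c + sum_i phi_i X_{t-i} + eps_t, the
one-step-ahead conditional mean is
  E[X_{t+1} | X_t, ...] = c + sum_i phi_i X_{t+1-i}.
Substitute known values:
  E[X_{t+1} | ...] = (-0.254) * (1)
                   = -0.2540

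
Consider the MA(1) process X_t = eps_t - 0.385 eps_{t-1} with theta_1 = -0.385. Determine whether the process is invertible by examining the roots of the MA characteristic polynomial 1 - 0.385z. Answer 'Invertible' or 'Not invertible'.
\text{Invertible}

The MA(q) characteristic polynomial is P(z) = 1 - 0.385z.
Invertibility requires all roots to lie outside the unit circle, i.e. |z| > 1 for every root.
This is linear in z: 1 + (-0.385) z = 0  =>  z = -1/(-0.385) = 2.597403,  |z| = 2.597403.
Moduli of all roots: 2.5974.
All moduli strictly greater than 1? Yes.
Verdict: Invertible.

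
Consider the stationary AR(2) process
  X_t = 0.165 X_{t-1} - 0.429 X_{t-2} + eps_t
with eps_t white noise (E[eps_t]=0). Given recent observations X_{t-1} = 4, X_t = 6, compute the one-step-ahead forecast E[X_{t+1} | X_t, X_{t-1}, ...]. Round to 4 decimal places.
E[X_{t+1} \mid \mathcal F_t] = -0.7260

For an AR(p) model X_t = c + sum_i phi_i X_{t-i} + eps_t, the
one-step-ahead conditional mean is
  E[X_{t+1} | X_t, ...] = c + sum_i phi_i X_{t+1-i}.
Substitute known values:
  E[X_{t+1} | ...] = (0.165) * (6) + (-0.429) * (4)
                   = -0.7260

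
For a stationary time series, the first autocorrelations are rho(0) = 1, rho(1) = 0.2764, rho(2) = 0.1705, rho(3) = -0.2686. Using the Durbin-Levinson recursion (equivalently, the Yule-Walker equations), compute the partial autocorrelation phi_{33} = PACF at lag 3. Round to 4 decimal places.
\phi_{33} = -0.3710

The PACF at lag k is phi_{kk}, the last component of the solution
to the Yule-Walker system G_k phi = r_k where
  (G_k)_{ij} = rho(|i - j|), (r_k)_i = rho(i), i,j = 1..k.
Equivalently, Durbin-Levinson gives phi_{kk} iteratively:
  phi_{11} = rho(1)
  phi_{kk} = [rho(k) - sum_{j=1..k-1} phi_{k-1,j} rho(k-j)]
            / [1 - sum_{j=1..k-1} phi_{k-1,j} rho(j)],
  phi_{k,j} = phi_{k-1,j} - phi_{kk} phi_{k-1,k-j},  j = 1..k-1.
Step k = 1:
  phi_11 = rho(1) = 0.2764.
Step k = 2:
  phi_22 = [rho(2) - phi_11 rho(1)] / [1 - phi_11 rho(1)] = [0.1705 - (0.2764)(0.2764)] / [1 - (0.2764)(0.2764)]
         = 0.09410304 / 0.92360304 = 0.101887.
  Update: phi_21 = phi_11 - phi_22 phi_11 = 0.2764 - (0.101887)(0.2764) = 0.248238.
Step k = 3:
  phi_33 = [rho(3) - phi_21 rho(2) - phi_22 rho(1)] / [1 - phi_21 rho(1) - phi_22 rho(2)]
    numerator   = -0.2686 - (0.248238)(0.1705) - (0.101887)(0.2764) = -0.33908619
    denominator = 1 - (0.248238)(0.2764) - (0.101887)(0.1705) = 0.91401517
  phi_33 = -0.33908619 / 0.91401517 = -0.371.
Therefore phi_{33} = -0.3710.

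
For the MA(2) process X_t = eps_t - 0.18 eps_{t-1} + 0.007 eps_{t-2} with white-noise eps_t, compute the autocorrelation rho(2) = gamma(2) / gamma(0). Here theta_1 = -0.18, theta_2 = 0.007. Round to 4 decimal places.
\rho(2) = 0.0068

For an MA(q) process with theta_0 = 1, the autocovariance is
  gamma(k) = sigma^2 * sum_{i=0..q-k} theta_i * theta_{i+k},
and rho(k) = gamma(k) / gamma(0). Sigma^2 cancels.
  numerator   = (1)*(0.007) = 0.007.
  denominator = (1)^2 + (-0.18)^2 + (0.007)^2 = 1.032449.
  rho(2) = 0.007 / 1.032449 = 0.0068.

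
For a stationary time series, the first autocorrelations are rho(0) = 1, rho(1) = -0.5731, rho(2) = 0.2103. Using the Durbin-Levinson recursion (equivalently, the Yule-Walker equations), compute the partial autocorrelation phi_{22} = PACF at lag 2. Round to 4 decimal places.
\phi_{22} = -0.1759

The PACF at lag k is phi_{kk}, the last component of the solution
to the Yule-Walker system G_k phi = r_k where
  (G_k)_{ij} = rho(|i - j|), (r_k)_i = rho(i), i,j = 1..k.
Equivalently, Durbin-Levinson gives phi_{kk} iteratively:
  phi_{11} = rho(1)
  phi_{kk} = [rho(k) - sum_{j=1..k-1} phi_{k-1,j} rho(k-j)]
            / [1 - sum_{j=1..k-1} phi_{k-1,j} rho(j)],
  phi_{k,j} = phi_{k-1,j} - phi_{kk} phi_{k-1,k-j},  j = 1..k-1.
Step k = 1:
  phi_11 = rho(1) = -0.5731.
Step k = 2:
  phi_22 = [rho(2) - phi_11 rho(1)] / [1 - phi_11 rho(1)] = [0.2103 - (-0.5731)(-0.5731)] / [1 - (-0.5731)(-0.5731)]
         = -0.11814361 / 0.67155639 = -0.1759.
Therefore phi_{22} = -0.1759.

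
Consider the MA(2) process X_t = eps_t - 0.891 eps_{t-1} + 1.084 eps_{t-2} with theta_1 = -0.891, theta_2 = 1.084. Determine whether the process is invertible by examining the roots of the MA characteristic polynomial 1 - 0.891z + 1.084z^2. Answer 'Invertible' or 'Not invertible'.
\text{Not invertible}

The MA(q) characteristic polynomial is P(z) = 1 - 0.891z + 1.084z^2.
Invertibility requires all roots to lie outside the unit circle, i.e. |z| > 1 for every root.
Set 1 + (-0.891) z + (1.084) z^2 = 0, i.e. a z^2 + b z + c = 0 with a = 1.084, b = -0.891, c = 1.
Discriminant D = b^2 - 4ac = (-0.891)^2 - 4*(1.084)*1 = 0.793881 - (4.336) = -3.542119.
D < 0, so the roots are the complex-conjugate pair z = (-b +/- i sqrt(-D)) / (2a) = 0.411 +/- 0.8681i.
For a conjugate pair |z|^2 = z * conj(z) = (product of roots) = c/a = 1/(1.084) = 0.922509, so |z| = sqrt(0.922509) = 0.9605 for both roots.
Moduli of all roots: 0.9605, 0.9605.
All moduli strictly greater than 1? No.
Verdict: Not invertible.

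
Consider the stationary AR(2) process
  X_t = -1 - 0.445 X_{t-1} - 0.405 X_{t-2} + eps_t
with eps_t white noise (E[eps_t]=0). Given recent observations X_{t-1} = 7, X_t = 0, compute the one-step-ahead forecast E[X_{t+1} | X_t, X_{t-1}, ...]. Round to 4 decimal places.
E[X_{t+1} \mid \mathcal F_t] = -3.8350

For an AR(p) model X_t = c + sum_i phi_i X_{t-i} + eps_t, the
one-step-ahead conditional mean is
  E[X_{t+1} | X_t, ...] = c + sum_i phi_i X_{t+1-i}.
Substitute known values:
  E[X_{t+1} | ...] = -1 + (-0.445) * (0) + (-0.405) * (7)
                   = -3.8350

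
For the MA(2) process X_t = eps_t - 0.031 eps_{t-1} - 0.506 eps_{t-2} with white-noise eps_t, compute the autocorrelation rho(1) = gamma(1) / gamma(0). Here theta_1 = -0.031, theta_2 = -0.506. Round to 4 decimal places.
\rho(1) = -0.0122

For an MA(q) process with theta_0 = 1, the autocovariance is
  gamma(k) = sigma^2 * sum_{i=0..q-k} theta_i * theta_{i+k},
and rho(k) = gamma(k) / gamma(0). Sigma^2 cancels.
  numerator   = (1)*(-0.031) + (-0.031)*(-0.506) = -0.015314.
  denominator = (1)^2 + (-0.031)^2 + (-0.506)^2 = 1.256997.
  rho(1) = -0.015314 / 1.256997 = -0.0122.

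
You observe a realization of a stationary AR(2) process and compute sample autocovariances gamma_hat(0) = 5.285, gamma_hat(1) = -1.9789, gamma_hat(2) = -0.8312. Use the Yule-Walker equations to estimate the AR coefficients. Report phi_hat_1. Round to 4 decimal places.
\hat\phi_{1} = -0.5040

The Yule-Walker equations for an AR(p) process read, in matrix form,
  Gamma_p phi = r_p,   with   (Gamma_p)_{ij} = gamma(|i - j|),
                       (r_p)_i = gamma(i),   i,j = 1..p.
Substitute the sample gammas (Toeplitz matrix and right-hand side of size 2):
  Gamma_p = [[5.285, -1.9789], [-1.9789, 5.285]]
  r_p     = [-1.9789, -0.8312]
Written out:
  5.285 phi_1 - 1.9789 phi_2 = -1.9789
  -1.9789 phi_1 + 5.285 phi_2 = -0.8312
Solve by Cramer's rule:
  det = gamma(0)^2 - gamma(1)^2 = (5.285)^2 - (-1.9789)^2 = 27.931225 - 3.91604521 = 24.01517979
  phi_hat_1 = [gamma(1) gamma(0) - gamma(1) gamma(2)] / det = [(-1.9789)(5.285) - (-1.9789)(-0.8312)] / 24.01517979 = -12.10334818 / 24.01517979 = -0.504
  phi_hat_2 = [gamma(0) gamma(2) - gamma(1)^2] / det = [(5.285)(-0.8312) - (-1.9789)^2] / 24.01517979 = -8.30893721 / 24.01517979 = -0.346
So phi_hat = [-0.5040, -0.3460].
Therefore phi_hat_1 = -0.5040.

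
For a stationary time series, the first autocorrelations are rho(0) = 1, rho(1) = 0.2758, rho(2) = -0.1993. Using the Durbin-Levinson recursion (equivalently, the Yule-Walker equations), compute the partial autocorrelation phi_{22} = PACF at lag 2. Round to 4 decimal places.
\phi_{22} = -0.2980

The PACF at lag k is phi_{kk}, the last component of the solution
to the Yule-Walker system G_k phi = r_k where
  (G_k)_{ij} = rho(|i - j|), (r_k)_i = rho(i), i,j = 1..k.
Equivalently, Durbin-Levinson gives phi_{kk} iteratively:
  phi_{11} = rho(1)
  phi_{kk} = [rho(k) - sum_{j=1..k-1} phi_{k-1,j} rho(k-j)]
            / [1 - sum_{j=1..k-1} phi_{k-1,j} rho(j)],
  phi_{k,j} = phi_{k-1,j} - phi_{kk} phi_{k-1,k-j},  j = 1..k-1.
Step k = 1:
  phi_11 = rho(1) = 0.2758.
Step k = 2:
  phi_22 = [rho(2) - phi_11 rho(1)] / [1 - phi_11 rho(1)] = [-0.1993 - (0.2758)(0.2758)] / [1 - (0.2758)(0.2758)]
         = -0.27536564 / 0.92393436 = -0.298.
Therefore phi_{22} = -0.2980.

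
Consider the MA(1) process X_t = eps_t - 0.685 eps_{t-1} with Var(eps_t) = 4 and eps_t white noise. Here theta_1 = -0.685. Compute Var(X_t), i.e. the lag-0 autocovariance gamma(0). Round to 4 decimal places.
\gamma(0) = 5.8769

For an MA(q) process X_t = eps_t + sum_i theta_i eps_{t-i} with
Var(eps_t) = sigma^2, the variance is
  gamma(0) = sigma^2 * (1 + sum_i theta_i^2).
  sum_i theta_i^2 = (-0.685)^2 = 0.469225.
  gamma(0) = 4 * (1 + 0.469225) = 4 * 1.469225 = 5.8769.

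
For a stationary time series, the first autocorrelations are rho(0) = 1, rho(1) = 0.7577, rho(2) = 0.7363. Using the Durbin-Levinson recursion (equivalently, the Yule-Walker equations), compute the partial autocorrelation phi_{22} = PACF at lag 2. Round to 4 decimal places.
\phi_{22} = 0.3808

The PACF at lag k is phi_{kk}, the last component of the solution
to the Yule-Walker system G_k phi = r_k where
  (G_k)_{ij} = rho(|i - j|), (r_k)_i = rho(i), i,j = 1..k.
Equivalently, Durbin-Levinson gives phi_{kk} iteratively:
  phi_{11} = rho(1)
  phi_{kk} = [rho(k) - sum_{j=1..k-1} phi_{k-1,j} rho(k-j)]
            / [1 - sum_{j=1..k-1} phi_{k-1,j} rho(j)],
  phi_{k,j} = phi_{k-1,j} - phi_{kk} phi_{k-1,k-j},  j = 1..k-1.
Step k = 1:
  phi_11 = rho(1) = 0.7577.
Step k = 2:
  phi_22 = [rho(2) - phi_11 rho(1)] / [1 - phi_11 rho(1)] = [0.7363 - (0.7577)(0.7577)] / [1 - (0.7577)(0.7577)]
         = 0.16219071 / 0.42589071 = 0.3808.
Therefore phi_{22} = 0.3808.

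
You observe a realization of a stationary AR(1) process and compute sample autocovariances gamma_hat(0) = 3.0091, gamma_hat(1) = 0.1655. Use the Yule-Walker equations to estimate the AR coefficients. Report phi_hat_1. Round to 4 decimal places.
\hat\phi_{1} = 0.0550

The Yule-Walker equations for an AR(p) process read, in matrix form,
  Gamma_p phi = r_p,   with   (Gamma_p)_{ij} = gamma(|i - j|),
                       (r_p)_i = gamma(i),   i,j = 1..p.
Substitute the sample gammas (Toeplitz matrix and right-hand side of size 1):
  Gamma_p = [[3.0091]]
  r_p     = [0.1655]
With p = 1 this is the single equation gamma(0) phi_1 = gamma(1):
  phi_hat_1 = gamma(1) / gamma(0) = 0.1655 / 3.0091 = 0.0550.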